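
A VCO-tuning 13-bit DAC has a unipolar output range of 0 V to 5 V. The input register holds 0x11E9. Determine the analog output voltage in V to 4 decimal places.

2.7985 V

LSB = 5 V / 2^13 = 0.610 mV.
Code 0x11E9 = 4585 decimal.
V_out = 0 + 4585 × 0.000610352 V = 2.79846 V.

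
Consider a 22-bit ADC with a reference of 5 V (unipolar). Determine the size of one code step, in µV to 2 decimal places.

1.19 µV

Full-scale span = 5 V.
LSB = 5 / 2^22 = 5 / 4194304 = 1.19209e-06 V = 1.19 µV.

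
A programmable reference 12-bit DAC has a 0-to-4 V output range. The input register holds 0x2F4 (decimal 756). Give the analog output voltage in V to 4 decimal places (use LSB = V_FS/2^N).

0.7383 V

LSB = 4 V / 2^12 = 0.977 mV.
Code 0x2F4 = 756 decimal.
V_out = 0 + 756 × 0.000976562 V = 0.738281 V.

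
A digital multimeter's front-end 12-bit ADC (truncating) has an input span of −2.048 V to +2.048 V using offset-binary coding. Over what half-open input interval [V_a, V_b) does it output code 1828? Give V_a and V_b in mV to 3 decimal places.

[-220.000 mV, -219.000 mV)

LSB = 4.096/2^12 = 1.000 mV.
V_a = V_low + 1828·LSB = -0.22 V; V_b = V_low + 1829·LSB = -0.219 V.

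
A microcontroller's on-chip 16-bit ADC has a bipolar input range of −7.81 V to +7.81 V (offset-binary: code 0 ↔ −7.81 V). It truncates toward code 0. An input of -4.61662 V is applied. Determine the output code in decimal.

code 13398

LSB = 15.62 V / 65536 = 238.34 µV.
(-4.61662 − (−7.81)) / 0.000238342 = 13398.294 LSBs.
So the output code is 13398.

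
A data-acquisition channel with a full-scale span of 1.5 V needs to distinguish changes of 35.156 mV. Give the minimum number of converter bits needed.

Number of steps required ≥ 1.5 V / 35.156 mV = 42.67.
Need 2^N ≥ 42.67; 2^5 = 32, 2^6 = 64.
Minimum N = 6.

6 bits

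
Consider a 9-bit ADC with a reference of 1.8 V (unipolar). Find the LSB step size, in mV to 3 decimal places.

3.516 mV

Full-scale span = 1.8 V.
LSB = 1.8 / 2^9 = 1.8 / 512 = 0.00351563 V = 3.516 mV.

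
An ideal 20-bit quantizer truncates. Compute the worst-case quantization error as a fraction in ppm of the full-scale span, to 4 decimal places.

0.9537 ppm

Truncating → worst-case error = 1 LSB = V_FS/2^20, so 1e+06/1048576 = 0.953674 ppm of full scale.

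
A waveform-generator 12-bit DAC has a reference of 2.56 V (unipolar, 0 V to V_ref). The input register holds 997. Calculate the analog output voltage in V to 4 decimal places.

0.6231 V

LSB = 2.56 V / 2^12 = 0.625 mV.
V_out = 0 + 997 × 0.000625 V = 0.623125 V.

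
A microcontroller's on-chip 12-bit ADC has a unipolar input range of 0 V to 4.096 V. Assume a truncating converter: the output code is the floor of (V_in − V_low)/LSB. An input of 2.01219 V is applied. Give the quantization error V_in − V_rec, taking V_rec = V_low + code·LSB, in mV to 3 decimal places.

One LSB is 4.096 V / 4096 = 1.000 mV.
(2.01219 − 0)/0.001 = 2012.1900; ⌊·⌋ gives code 2012.
Reconstructed: 2.012 V.
Difference: 0.00019 V → 0.190 mV.

0.190 mV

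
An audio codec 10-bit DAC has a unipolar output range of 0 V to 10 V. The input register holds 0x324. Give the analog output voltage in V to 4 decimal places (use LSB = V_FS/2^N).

7.8516 V

LSB = 10 V / 2^10 = 9.766 mV.
Code 0x324 = 804 decimal.
V_out = 0 + 804 × 0.00976562 V = 7.85156 V.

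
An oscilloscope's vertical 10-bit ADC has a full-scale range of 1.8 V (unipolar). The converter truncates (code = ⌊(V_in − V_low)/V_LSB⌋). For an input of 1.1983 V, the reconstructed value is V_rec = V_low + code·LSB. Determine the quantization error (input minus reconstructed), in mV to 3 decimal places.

1.230 mV

LSB = 1.8/2^10 = 1.758 mV.
Scaled input = 681.6996 LSBs, so code = 681.
Reconstructed: 1.1970703 V.
Error = 1.1983 − 1.1970703 = 0.00122969 V = 1.230 mV.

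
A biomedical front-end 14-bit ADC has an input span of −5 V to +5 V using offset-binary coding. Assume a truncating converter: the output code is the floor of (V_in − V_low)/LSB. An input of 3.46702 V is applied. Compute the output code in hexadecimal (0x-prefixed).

code 0x3630 (decimal 13872)

LSB = 10 V / 16384 = 0.610 mV.
Input sits at 13872.366 steps above V_low.
Floor → code 13872.
In hexadecimal (0x-prefixed): 0x3630.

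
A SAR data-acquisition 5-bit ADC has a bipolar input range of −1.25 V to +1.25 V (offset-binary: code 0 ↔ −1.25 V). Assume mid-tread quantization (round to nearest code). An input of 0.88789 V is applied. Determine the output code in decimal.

With 32 levels over 2.5 V, one step is 78.125 mV.
(V_in − V_low)/LSB = (0.88789 − (−1.25)) / 0.078125 = 27.365.
round(27.365) = 27.

code 27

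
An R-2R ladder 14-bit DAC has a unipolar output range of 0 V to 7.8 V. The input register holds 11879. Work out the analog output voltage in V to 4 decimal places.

5.6553 V

LSB = 7.8 V / 2^14 = 476.07 µV.
V_out = 0 + 11879 × 0.000476074 V = 5.65529 V.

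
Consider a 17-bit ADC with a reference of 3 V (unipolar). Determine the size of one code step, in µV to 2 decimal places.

Full-scale span = 3 V.
LSB = 3 / 2^17 = 3 / 131072 = 2.28882e-05 V = 22.89 µV.

22.89 µV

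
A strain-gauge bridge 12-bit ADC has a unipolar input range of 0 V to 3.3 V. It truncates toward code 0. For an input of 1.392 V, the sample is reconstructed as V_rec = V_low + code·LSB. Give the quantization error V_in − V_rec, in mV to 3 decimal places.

One LSB is 3.3 V / 4096 = 0.806 mV.
(V_in − V_low)/LSB = (1.392 − 0)/0.000805664 = 1727.7673 → code 1727 (floor).
Code 1727 maps back to 0 + 1727×0.000805664 V = 1.3913818 V.
V_in − V_rec = 0.000618164 V = 0.618 mV.

0.618 mV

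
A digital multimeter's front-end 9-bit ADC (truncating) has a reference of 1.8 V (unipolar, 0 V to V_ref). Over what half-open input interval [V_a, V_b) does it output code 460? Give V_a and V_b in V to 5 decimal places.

LSB = 1.8/2^9 = 3.516 mV.
V_a = V_low + 460·LSB = 1.61719 V; V_b = V_low + 461·LSB = 1.6207 V.

[1.61719 V, 1.62070 V)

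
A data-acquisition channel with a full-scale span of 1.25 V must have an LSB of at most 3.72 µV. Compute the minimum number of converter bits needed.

Number of steps required ≥ 1.25 V / 3.72 µV = 336021.51.
Need 2^N ≥ 336021.51; 2^18 = 262144, 2^19 = 524288.
Minimum N = 19.

19 bits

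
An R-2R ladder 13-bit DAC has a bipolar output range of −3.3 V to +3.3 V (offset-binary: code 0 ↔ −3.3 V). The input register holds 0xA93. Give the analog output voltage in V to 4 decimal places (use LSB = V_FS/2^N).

-1.1191 V

LSB = 6.6 V / 2^13 = 0.806 mV.
Code 0xA93 = 2707 decimal.
V_out = (−3.3) + 2707 × 0.000805664 V = -1.11907 V.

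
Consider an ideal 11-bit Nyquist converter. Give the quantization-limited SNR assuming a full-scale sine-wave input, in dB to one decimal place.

68.0 dB

SNR ≈ 6.02·N + 1.76 dB = 6.02·11 + 1.76 = 67.98 dB.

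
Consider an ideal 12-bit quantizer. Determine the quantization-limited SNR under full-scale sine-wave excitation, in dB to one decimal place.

74.0 dB

SNR ≈ 6.02·N + 1.76 dB = 6.02·12 + 1.76 = 74.00 dB.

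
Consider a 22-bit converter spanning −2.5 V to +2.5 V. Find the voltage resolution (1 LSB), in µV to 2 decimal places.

Full-scale span = 5 V.
LSB = 5 / 2^22 = 5 / 4194304 = 1.19209e-06 V = 1.19 µV.

1.19 µV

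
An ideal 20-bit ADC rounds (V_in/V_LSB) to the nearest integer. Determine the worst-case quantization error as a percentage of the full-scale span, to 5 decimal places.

0.00005 %

Rounding → worst-case error = ½ LSB = V_FS/2^21, so 100/2097152 = 4.76837e-05 % of full scale.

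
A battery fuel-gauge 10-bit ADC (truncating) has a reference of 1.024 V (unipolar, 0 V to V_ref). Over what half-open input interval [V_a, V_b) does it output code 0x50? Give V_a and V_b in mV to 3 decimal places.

[80.000 mV, 81.000 mV)

LSB = 1.024/2^10 = 1.000 mV.
Code 0x50 = 80 decimal.
V_a = V_low + 80·LSB = 0.08 V; V_b = V_low + 81·LSB = 0.081 V.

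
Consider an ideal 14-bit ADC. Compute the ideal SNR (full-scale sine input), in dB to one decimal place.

SNR ≈ 6.02·N + 1.76 dB = 6.02·14 + 1.76 = 86.04 dB.

86.0 dB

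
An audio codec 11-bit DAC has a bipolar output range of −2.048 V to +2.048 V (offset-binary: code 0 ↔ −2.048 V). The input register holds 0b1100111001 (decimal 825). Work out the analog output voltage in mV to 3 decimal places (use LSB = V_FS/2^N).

LSB = 4.096 V / 2^11 = 2.000 mV.
Code 0b1100111001 = 825 decimal.
V_out = (−2.048) + 825 × 0.002 V = -0.398 V.
= -398.000 mV.

-398.000 mV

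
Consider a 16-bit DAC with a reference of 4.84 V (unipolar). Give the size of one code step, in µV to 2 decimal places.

Full-scale span = 4.84 V.
LSB = 4.84 / 2^16 = 4.84 / 65536 = 7.38525e-05 V = 73.85 µV.

73.85 µV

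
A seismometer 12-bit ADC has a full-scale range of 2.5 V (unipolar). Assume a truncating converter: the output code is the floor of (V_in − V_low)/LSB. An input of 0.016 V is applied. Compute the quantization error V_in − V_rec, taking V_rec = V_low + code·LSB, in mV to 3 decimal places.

0.131 mV

LSB = 2.5/2^12 = 0.610 mV.
(0.016 − 0)/0.000610352 = 26.2144; ⌊·⌋ gives code 26.
Reconstructed: 0.015869141 V.
Difference: 0.000130859 V → 0.131 mV.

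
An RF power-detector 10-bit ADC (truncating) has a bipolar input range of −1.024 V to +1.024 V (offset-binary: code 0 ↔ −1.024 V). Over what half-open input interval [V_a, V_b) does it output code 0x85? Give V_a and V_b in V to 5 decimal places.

[-0.75800 V, -0.75600 V)

LSB = 2.048/2^10 = 2.000 mV.
Code 0x85 = 133 decimal.
V_a = V_low + 133·LSB = -0.758 V; V_b = V_low + 134·LSB = -0.756 V.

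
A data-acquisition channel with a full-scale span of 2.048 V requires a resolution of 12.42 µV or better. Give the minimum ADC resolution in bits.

18 bits

Number of steps required ≥ 2.048 V / 12.42 µV = 164895.33.
Need 2^N ≥ 164895.33; 2^17 = 131072, 2^18 = 262144.
Minimum N = 18.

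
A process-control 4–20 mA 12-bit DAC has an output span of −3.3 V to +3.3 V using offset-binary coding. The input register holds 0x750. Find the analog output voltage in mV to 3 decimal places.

LSB = 6.6 V / 2^12 = 1.611 mV.
Code 0x750 = 1872 decimal.
V_out = (−3.3) + 1872 × 0.00161133 V = -0.283594 V.
= -283.594 mV.

-283.594 mV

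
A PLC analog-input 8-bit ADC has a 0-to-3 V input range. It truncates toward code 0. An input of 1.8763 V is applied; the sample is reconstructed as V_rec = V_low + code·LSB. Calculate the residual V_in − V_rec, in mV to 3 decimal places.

1.300 mV

One LSB is 3 V / 256 = 11.719 mV.
(V_in − V_low)/LSB = (1.8763 − 0)/0.0117188 = 160.1109 → code 160 (floor).
Code 160 maps back to 0 + 160×0.0117188 V = 1.875 V.
V_in − V_rec = 0.0013 V = 1.300 mV.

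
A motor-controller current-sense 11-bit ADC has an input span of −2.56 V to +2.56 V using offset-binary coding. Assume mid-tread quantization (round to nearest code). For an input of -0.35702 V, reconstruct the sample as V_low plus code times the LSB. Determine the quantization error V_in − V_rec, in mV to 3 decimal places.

Step size: 5.12 V ÷ 2^11 = 2.500 mV.
(-0.35702 − (−2.56))/0.0025 = 881.1920; round gives code 881.
V_rec = (−2.56) + 881·0.0025 = -0.3575 V.
Difference: 0.00048 V → 0.480 mV.

0.480 mV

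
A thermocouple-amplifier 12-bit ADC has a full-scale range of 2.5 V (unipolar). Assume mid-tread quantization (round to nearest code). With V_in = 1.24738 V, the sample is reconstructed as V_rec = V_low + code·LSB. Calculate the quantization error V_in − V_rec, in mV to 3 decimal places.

One LSB is 2.5 V / 4096 = 0.610 mV.
Scaled input = 2043.7074 LSBs, so code = 2044.
Code 2044 maps back to 0 + 2044×0.000610352 V = 1.2475586 V.
Error = 1.24738 − 1.2475586 = -0.000178594 V = -0.179 mV.

-0.179 mV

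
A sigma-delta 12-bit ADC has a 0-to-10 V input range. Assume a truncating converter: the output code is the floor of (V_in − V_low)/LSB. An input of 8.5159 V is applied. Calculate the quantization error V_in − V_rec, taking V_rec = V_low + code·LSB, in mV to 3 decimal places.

0.275 mV

One LSB is 10 V / 4096 = 2.441 mV.
Scaled input = 3488.1126 LSBs, so code = 3488.
Reconstructed: 8.515625 V.
Error = 8.5159 − 8.515625 = 0.000275 V = 0.275 mV.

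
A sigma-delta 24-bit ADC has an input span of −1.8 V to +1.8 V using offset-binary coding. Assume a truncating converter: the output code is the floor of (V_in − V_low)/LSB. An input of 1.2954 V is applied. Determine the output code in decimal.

code 14425609

Full-scale span = 3.6 V; LSB = 3.6/2^24 = 0.21 µV.
Input sits at 14425609.557 steps above V_low.
Floor → code 14425609.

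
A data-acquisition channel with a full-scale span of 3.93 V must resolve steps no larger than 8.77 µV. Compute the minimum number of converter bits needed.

Number of steps required ≥ 3.93 V / 8.77 µV = 448118.59.
Need 2^N ≥ 448118.59; 2^18 = 262144, 2^19 = 524288.
Minimum N = 19.

19 bits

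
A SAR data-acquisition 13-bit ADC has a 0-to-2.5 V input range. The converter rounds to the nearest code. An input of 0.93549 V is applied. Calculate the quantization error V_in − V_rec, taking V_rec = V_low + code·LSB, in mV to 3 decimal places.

One LSB is 2.5 V / 8192 = 305.18 µV.
(0.93549 − 0)/0.000305176 = 3065.4136; round gives code 3065.
Reconstructed: 0.93536377 V.
Error = 0.93549 − 0.93536377 = 0.00012623 V = 0.126 mV.

0.126 mV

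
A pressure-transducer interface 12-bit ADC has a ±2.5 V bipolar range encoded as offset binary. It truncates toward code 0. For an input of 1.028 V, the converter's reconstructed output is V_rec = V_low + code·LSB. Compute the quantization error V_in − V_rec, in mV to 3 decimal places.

Step size: 5 V ÷ 2^12 = 1.221 mV.
Scaled input = 2890.1376 LSBs, so code = 2890.
Reconstructed: 1.027832 V.
V_in − V_rec = 0.000167969 V = 0.168 mV.

0.168 mV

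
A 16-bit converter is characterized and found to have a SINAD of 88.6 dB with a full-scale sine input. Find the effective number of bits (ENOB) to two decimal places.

14.43 bits

ENOB = (SINAD − 1.76) / 6.02 = (88.6 − 1.76)/6.02 = 14.425.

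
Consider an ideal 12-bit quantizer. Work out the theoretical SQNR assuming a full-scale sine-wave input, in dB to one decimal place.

74.0 dB

SNR ≈ 6.02·N + 1.76 dB = 6.02·12 + 1.76 = 74.00 dB.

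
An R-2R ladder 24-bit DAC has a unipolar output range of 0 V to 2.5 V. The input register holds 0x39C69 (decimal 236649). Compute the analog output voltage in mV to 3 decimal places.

LSB = 2.5 V / 2^24 = 0.15 µV.
Code 0x39C69 = 236649 decimal.
V_out = 0 + 236649 × 1.49012e-07 V = 0.0352634 V.
= 35.263 mV.

35.263 mV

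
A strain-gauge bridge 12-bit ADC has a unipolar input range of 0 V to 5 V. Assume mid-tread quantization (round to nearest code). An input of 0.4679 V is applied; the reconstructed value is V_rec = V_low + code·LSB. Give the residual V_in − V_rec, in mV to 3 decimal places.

0.371 mV

One LSB is 5 V / 4096 = 1.221 mV.
(V_in − V_low)/LSB = (0.4679 − 0)/0.0012207 = 383.3037 → code 383 (round).
V_rec = 0 + 383·0.0012207 = 0.4675293 V.
Error = 0.4679 − 0.4675293 = 0.000370703 V = 0.371 mV.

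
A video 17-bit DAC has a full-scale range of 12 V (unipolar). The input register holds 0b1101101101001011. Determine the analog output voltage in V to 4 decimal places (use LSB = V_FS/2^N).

LSB = 12 V / 2^17 = 91.55 µV.
Code 0b1101101101001011 = 56139 decimal.
V_out = 0 + 56139 × 9.15527e-05 V = 5.13968 V.

5.1397 V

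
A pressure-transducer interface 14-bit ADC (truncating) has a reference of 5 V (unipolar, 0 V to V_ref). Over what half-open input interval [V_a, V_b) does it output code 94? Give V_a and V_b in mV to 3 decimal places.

LSB = 5/2^14 = 305.18 µV.
V_a = V_low + 94·LSB = 0.0286865 V; V_b = V_low + 95·LSB = 0.0289917 V.

[28.687 mV, 28.992 mV)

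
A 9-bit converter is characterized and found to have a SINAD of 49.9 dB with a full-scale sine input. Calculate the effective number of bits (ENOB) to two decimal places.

ENOB = (SINAD − 1.76) / 6.02 = (49.9 − 1.76)/6.02 = 7.997.

8.00 bits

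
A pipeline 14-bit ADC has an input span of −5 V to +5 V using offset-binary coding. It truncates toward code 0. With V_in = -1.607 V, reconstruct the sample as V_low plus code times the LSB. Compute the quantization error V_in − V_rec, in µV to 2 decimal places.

LSB = 10/2^14 = 0.610 mV.
Scaled input = 5559.0912 LSBs, so code = 5559.
Code 5559 maps back to (−5) + 5559×0.000610352 V = -1.6070557 V.
Difference: 5.56641e-05 V → 55.66 µV.

55.66 µV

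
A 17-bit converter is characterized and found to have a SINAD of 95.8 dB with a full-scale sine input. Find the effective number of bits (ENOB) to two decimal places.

ENOB = (SINAD − 1.76) / 6.02 = (95.8 − 1.76)/6.02 = 15.621.

15.62 bits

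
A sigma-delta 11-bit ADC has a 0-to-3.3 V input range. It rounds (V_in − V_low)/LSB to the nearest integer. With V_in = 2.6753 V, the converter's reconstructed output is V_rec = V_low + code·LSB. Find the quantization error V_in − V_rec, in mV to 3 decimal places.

LSB = 3.3/2^11 = 1.611 mV.
Scaled input = 1660.3074 LSBs, so code = 1660.
Reconstructed: 2.6748047 V.
Difference: 0.000495312 V → 0.495 mV.

0.495 mV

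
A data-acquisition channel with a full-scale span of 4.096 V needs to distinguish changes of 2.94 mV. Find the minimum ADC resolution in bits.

Number of steps required ≥ 4.096 V / 2.94 mV = 1393.20.
Need 2^N ≥ 1393.20; 2^10 = 1024, 2^11 = 2048.
Minimum N = 11.

11 bits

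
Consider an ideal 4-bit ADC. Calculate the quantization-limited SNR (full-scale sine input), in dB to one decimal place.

25.8 dB

SNR ≈ 6.02·N + 1.76 dB = 6.02·4 + 1.76 = 25.84 dB.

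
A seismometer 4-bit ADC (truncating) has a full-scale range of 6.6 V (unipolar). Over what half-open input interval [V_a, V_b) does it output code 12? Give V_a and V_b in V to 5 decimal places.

LSB = 6.6/2^4 = 412.500 mV.
V_a = V_low + 12·LSB = 4.95 V; V_b = V_low + 13·LSB = 5.3625 V.

[4.95000 V, 5.36250 V)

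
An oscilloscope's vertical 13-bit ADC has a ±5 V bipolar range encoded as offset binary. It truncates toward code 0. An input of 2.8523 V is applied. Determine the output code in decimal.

code 6432

LSB = 10 V / 8192 = 1.221 mV.
(2.8523 − (−5)) / 0.0012207 = 6432.604 LSBs.
⌊·⌋(6432.604) = 6432.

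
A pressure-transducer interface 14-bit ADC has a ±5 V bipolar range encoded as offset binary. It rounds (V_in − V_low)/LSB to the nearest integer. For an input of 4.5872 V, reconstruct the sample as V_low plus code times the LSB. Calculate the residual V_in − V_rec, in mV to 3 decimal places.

Step size: 10 V ÷ 2^14 = 0.610 mV.
(4.5872 − (−5))/0.000610352 = 15707.6685; round gives code 15708.
Reconstructed: 4.5874023 V.
Error = 4.5872 − 4.5874023 = -0.000202344 V = -0.202 mV.

-0.202 mV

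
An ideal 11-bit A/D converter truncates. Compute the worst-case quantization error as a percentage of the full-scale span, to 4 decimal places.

Truncating → worst-case error = 1 LSB = V_FS/2^11, so 100/2048 = 0.0488281 % of full scale.

0.0488 %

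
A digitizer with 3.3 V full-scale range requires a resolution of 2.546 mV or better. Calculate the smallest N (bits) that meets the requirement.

Number of steps required ≥ 3.3 V / 2.546 mV = 1296.15.
Need 2^N ≥ 1296.15; 2^10 = 1024, 2^11 = 2048.
Minimum N = 11.

11 bits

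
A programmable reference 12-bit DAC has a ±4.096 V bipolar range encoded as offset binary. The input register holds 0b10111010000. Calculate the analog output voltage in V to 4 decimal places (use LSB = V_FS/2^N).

-1.1200 V

LSB = 8.192 V / 2^12 = 2.000 mV.
Code 0b10111010000 = 1488 decimal.
V_out = (−4.096) + 1488 × 0.002 V = -1.12 V.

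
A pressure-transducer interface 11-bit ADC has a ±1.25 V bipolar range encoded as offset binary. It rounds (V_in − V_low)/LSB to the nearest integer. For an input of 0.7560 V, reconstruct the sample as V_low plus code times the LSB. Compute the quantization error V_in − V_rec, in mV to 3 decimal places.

Step size: 2.5 V ÷ 2^11 = 1.221 mV.
Scaled input = 1643.3152 LSBs, so code = 1643.
V_rec = (−1.25) + 1643·0.0012207 = 0.75561523 V.
Difference: 0.000384766 V → 0.385 mV.

0.385 mV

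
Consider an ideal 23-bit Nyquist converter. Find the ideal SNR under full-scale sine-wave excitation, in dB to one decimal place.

SNR ≈ 6.02·N + 1.76 dB = 6.02·23 + 1.76 = 140.22 dB.

140.2 dB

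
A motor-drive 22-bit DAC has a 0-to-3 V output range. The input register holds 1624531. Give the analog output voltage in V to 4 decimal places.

1.1620 V

LSB = 3 V / 2^22 = 0.72 µV.
V_out = 0 + 1624531 × 7.15256e-07 V = 1.16196 V.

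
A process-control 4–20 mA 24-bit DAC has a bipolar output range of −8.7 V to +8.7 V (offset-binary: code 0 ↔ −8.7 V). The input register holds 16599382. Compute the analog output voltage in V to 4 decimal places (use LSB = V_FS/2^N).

LSB = 17.4 V / 2^24 = 1.04 µV.
V_out = (−8.7) + 16599382 × 1.03712e-06 V = 8.51556 V.

8.5156 V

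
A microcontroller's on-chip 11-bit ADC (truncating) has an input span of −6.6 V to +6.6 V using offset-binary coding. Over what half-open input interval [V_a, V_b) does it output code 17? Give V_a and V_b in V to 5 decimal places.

LSB = 13.2/2^11 = 6.445 mV.
V_a = V_low + 17·LSB = -6.49043 V; V_b = V_low + 18·LSB = -6.48398 V.

[-6.49043 V, -6.48398 V)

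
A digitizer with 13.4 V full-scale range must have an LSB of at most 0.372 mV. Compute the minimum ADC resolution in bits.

16 bits

Number of steps required ≥ 13.4 V / 0.372 mV = 36021.51.
Need 2^N ≥ 36021.51; 2^15 = 32768, 2^16 = 65536.
Minimum N = 16.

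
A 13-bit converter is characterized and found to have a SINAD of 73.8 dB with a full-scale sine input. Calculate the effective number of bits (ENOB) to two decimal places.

ENOB = (SINAD − 1.76) / 6.02 = (73.8 − 1.76)/6.02 = 11.967.

11.97 bits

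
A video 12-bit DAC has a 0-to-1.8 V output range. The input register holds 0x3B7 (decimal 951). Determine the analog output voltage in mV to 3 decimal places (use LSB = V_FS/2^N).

417.920 mV

LSB = 1.8 V / 2^12 = 439.45 µV.
Code 0x3B7 = 951 decimal.
V_out = 0 + 951 × 0.000439453 V = 0.41792 V.
= 417.920 mV.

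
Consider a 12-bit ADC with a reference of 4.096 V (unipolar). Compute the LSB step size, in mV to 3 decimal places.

Full-scale span = 4.096 V.
LSB = 4.096 / 2^12 = 4.096 / 4096 = 0.001 V = 1.000 mV.

1.000 mV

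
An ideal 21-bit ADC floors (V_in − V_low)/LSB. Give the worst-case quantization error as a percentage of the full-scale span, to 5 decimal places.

Truncating → worst-case error = 1 LSB = V_FS/2^21, so 100/2097152 = 4.76837e-05 % of full scale.

0.00005 %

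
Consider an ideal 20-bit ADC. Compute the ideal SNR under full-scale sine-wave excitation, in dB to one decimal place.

122.2 dB

SNR ≈ 6.02·N + 1.76 dB = 6.02·20 + 1.76 = 122.16 dB.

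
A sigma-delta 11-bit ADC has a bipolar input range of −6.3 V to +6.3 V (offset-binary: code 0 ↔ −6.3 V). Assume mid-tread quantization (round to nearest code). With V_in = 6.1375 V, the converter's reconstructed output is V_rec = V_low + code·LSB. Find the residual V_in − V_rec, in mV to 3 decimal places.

-2.539 mV

One LSB is 12.6 V / 2048 = 6.152 mV.
(6.1375 − (−6.3))/0.00615234 = 2021.5873; round gives code 2022.
V_rec = (−6.3) + 2022·0.00615234 = 6.1400391 V.
Error = 6.1375 − 6.1400391 = -0.00253906 V = -2.539 mV.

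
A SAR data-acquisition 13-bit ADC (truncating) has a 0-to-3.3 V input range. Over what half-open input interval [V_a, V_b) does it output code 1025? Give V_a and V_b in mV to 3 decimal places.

LSB = 3.3/2^13 = 402.83 µV.
V_a = V_low + 1025·LSB = 0.412903 V; V_b = V_low + 1026·LSB = 0.413306 V.

[412.903 mV, 413.306 mV)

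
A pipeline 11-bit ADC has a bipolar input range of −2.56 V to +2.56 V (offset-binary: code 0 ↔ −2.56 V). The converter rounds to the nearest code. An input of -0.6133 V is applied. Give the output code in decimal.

With 2048 levels over 5.12 V, one step is 2.500 mV.
(V_in − V_low)/LSB = (-0.6133 − (−2.56)) / 0.0025 = 778.680.
round(778.680) = 779.

code 779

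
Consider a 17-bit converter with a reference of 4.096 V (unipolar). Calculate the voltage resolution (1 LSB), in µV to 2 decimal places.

Full-scale span = 4.096 V.
LSB = 4.096 / 2^17 = 4.096 / 131072 = 3.125e-05 V = 31.25 µV.

31.25 µV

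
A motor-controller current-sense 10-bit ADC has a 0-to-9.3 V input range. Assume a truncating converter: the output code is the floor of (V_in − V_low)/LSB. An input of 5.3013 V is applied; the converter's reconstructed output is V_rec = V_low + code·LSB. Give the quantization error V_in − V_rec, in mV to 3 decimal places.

LSB = 9.3/2^10 = 9.082 mV.
(5.3013 − 0)/0.00908203 = 583.7130; ⌊·⌋ gives code 583.
V_rec = 0 + 583·0.00908203 = 5.2948242 V.
Error = 5.3013 − 5.2948242 = 0.00647578 V = 6.476 mV.

6.476 mV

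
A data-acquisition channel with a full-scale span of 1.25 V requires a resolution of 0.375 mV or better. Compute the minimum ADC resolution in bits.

Number of steps required ≥ 1.25 V / 0.375 mV = 3333.33.
Need 2^N ≥ 3333.33; 2^11 = 2048, 2^12 = 4096.
Minimum N = 12.

12 bits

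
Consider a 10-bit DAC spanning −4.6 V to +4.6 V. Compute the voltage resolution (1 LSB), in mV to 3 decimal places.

Full-scale span = 9.2 V.
LSB = 9.2 / 2^10 = 9.2 / 1024 = 0.00898437 V = 8.984 mV.

8.984 mV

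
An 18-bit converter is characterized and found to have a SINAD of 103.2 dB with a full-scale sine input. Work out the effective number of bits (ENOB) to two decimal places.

16.85 bits

ENOB = (SINAD − 1.76) / 6.02 = (103.2 − 1.76)/6.02 = 16.850.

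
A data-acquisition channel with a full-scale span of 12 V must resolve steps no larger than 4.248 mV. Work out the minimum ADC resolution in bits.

Number of steps required ≥ 12 V / 4.248 mV = 2824.86.
Need 2^N ≥ 2824.86; 2^11 = 2048, 2^12 = 4096.
Minimum N = 12.

12 bits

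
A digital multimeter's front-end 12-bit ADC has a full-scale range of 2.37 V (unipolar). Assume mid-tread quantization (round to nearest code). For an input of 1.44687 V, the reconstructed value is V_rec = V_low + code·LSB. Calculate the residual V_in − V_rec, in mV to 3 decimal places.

-0.242 mV

Step size: 2.37 V ÷ 2^12 = 0.579 mV.
Scaled input = 2500.5821 LSBs, so code = 2501.
Code 2501 maps back to 0 + 2501×0.000578613 V = 1.4471118 V.
Difference: -0.000241816 V → -0.242 mV.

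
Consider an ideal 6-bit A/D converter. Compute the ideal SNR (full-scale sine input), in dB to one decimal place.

SNR ≈ 6.02·N + 1.76 dB = 6.02·6 + 1.76 = 37.88 dB.

37.9 dB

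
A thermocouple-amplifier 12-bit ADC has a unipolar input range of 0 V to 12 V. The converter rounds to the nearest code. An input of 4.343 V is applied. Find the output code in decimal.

code 1482

Full-scale span = 12 V; LSB = 12/2^12 = 2.930 mV.
Input sits at 1482.411 steps above V_low.
Round → code 1482.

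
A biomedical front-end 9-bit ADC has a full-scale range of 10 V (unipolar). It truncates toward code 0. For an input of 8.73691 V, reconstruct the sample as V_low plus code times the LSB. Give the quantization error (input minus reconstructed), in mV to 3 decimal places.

6.441 mV

Step size: 10 V ÷ 2^9 = 19.531 mV.
(8.73691 − 0)/0.0195312 = 447.3298; ⌊·⌋ gives code 447.
V_rec = 0 + 447·0.0195312 = 8.7304688 V.
Error = 8.73691 − 8.7304688 = 0.00644125 V = 6.441 mV.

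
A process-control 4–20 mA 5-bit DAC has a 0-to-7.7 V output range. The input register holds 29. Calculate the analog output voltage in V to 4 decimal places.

6.9781 V

LSB = 7.7 V / 2^5 = 240.625 mV.
V_out = 0 + 29 × 0.240625 V = 6.97813 V.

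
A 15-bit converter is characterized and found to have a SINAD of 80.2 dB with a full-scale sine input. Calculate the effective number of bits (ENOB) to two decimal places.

13.03 bits

ENOB = (SINAD − 1.76) / 6.02 = (80.2 − 1.76)/6.02 = 13.030.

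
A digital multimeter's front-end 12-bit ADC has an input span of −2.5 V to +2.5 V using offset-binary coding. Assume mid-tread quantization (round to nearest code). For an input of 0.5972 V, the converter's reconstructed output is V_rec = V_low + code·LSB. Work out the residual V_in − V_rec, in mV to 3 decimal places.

0.276 mV

LSB = 5/2^12 = 1.221 mV.
(0.5972 − (−2.5))/0.0012207 = 2537.2262; round gives code 2537.
Code 2537 maps back to (−2.5) + 2537×0.0012207 V = 0.59692383 V.
Difference: 0.000276172 V → 0.276 mV.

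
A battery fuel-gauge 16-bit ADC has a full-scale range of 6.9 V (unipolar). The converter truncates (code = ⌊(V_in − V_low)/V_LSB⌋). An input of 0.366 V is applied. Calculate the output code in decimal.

code 3476

LSB = 6.9 V / 65536 = 105.29 µV.
Input sits at 3476.257 steps above V_low.
⌊·⌋(3476.257) = 3476.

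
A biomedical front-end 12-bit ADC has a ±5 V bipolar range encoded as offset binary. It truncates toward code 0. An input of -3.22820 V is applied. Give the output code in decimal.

code 725

Full-scale span = 10 V; LSB = 10/2^12 = 2.441 mV.
Input sits at 725.729 steps above V_low.
⌊·⌋(725.729) = 725.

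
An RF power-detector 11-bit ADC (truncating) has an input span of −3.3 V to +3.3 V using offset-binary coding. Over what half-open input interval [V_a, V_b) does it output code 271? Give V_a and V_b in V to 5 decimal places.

[-2.42666 V, -2.42344 V)

LSB = 6.6/2^11 = 3.223 mV.
V_a = V_low + 271·LSB = -2.42666 V; V_b = V_low + 272·LSB = -2.42344 V.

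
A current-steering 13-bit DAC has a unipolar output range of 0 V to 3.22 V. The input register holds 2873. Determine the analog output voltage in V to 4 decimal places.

LSB = 3.22 V / 2^13 = 393.07 µV.
V_out = 0 + 2873 × 0.000393066 V = 1.12928 V.

1.1293 V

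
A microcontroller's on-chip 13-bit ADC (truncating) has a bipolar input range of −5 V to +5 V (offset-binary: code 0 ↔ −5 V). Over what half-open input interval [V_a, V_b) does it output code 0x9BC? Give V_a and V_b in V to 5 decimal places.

LSB = 10/2^13 = 1.221 mV.
Code 0x9BC = 2492 decimal.
V_a = V_low + 2492·LSB = -1.95801 V; V_b = V_low + 2493·LSB = -1.95679 V.

[-1.95801 V, -1.95679 V)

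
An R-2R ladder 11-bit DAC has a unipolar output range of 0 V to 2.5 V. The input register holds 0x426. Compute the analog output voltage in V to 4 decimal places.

1.2964 V

LSB = 2.5 V / 2^11 = 1.221 mV.
Code 0x426 = 1062 decimal.
V_out = 0 + 1062 × 0.0012207 V = 1.29639 V.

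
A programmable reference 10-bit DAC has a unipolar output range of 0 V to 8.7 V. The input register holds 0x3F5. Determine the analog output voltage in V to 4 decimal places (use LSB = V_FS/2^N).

LSB = 8.7 V / 2^10 = 8.496 mV.
Code 0x3F5 = 1013 decimal.
V_out = 0 + 1013 × 0.00849609 V = 8.60654 V.

8.6065 V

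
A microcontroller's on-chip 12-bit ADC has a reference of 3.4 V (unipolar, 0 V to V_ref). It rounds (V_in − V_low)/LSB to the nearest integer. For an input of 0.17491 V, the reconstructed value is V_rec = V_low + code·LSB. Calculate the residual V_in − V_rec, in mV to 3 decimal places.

Step size: 3.4 V ÷ 2^12 = 0.830 mV.
(V_in − V_low)/LSB = (0.17491 − 0)/0.000830078 = 210.7151 → code 211 (round).
Code 211 maps back to 0 + 211×0.000830078 V = 0.17514648 V.
V_in − V_rec = -0.000236484 V = -0.236 mV.

-0.236 mV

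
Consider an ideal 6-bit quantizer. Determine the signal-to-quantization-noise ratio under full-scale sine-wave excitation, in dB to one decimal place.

37.9 dB

SNR ≈ 6.02·N + 1.76 dB = 6.02·6 + 1.76 = 37.88 dB.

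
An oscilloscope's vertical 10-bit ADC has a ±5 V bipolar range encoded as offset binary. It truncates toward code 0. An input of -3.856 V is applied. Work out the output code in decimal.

code 117

LSB = 10 V / 1024 = 9.766 mV.
(-3.856 − (−5)) / 0.00976562 = 117.146 LSBs.
So the output code is 117.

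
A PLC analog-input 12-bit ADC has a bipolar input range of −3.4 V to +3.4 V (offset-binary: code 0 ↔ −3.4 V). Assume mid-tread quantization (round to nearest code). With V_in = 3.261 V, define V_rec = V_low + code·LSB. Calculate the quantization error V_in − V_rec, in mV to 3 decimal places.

Step size: 6.8 V ÷ 2^12 = 1.660 mV.
Scaled input = 4012.2729 LSBs, so code = 4012.
Reconstructed: 3.2605469 V.
Difference: 0.000453125 V → 0.453 mV.

0.453 mV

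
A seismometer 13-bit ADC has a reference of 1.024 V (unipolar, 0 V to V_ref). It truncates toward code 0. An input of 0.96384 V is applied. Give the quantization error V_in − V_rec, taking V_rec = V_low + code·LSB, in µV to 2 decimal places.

One LSB is 1.024 V / 8192 = 125.00 µV.
(0.96384 − 0)/0.000125 = 7710.7200; ⌊·⌋ gives code 7710.
Reconstructed: 0.96375 V.
Difference: 9e-05 V → 90.00 µV.

90.00 µV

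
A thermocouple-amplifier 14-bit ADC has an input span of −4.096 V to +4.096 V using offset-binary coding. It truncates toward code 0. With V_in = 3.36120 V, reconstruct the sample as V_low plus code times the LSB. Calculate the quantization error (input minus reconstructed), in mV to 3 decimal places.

0.200 mV

Step size: 8.192 V ÷ 2^14 = 0.500 mV.
Scaled input = 14914.4000 LSBs, so code = 14914.
Code 14914 maps back to (−4.096) + 14914×0.0005 V = 3.361 V.
V_in − V_rec = 0.0002 V = 0.200 mV.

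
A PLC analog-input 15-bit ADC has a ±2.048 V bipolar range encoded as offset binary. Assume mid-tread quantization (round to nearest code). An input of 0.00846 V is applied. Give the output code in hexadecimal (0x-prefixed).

code 0x4044 (decimal 16452)

LSB = 4.096 V / 32768 = 125.00 µV.
(0.00846 − (−2.048)) / 0.000125 = 16451.680 LSBs.
round(16451.680) = 16452.
In hexadecimal (0x-prefixed): 0x4044.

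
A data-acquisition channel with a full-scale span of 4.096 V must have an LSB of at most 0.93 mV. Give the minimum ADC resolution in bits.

Number of steps required ≥ 4.096 V / 0.93 mV = 4404.30.
Need 2^N ≥ 4404.30; 2^12 = 4096, 2^13 = 8192.
Minimum N = 13.

13 bits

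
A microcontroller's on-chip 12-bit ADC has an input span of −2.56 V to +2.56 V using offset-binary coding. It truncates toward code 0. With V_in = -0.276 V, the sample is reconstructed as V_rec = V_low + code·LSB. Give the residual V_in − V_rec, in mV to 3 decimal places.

0.250 mV

One LSB is 5.12 V / 4096 = 1.250 mV.
(-0.276 − (−2.56))/0.00125 = 1827.2000; ⌊·⌋ gives code 1827.
Code 1827 maps back to (−2.56) + 1827×0.00125 V = -0.27625 V.
V_in − V_rec = 0.00025 V = 0.250 mV.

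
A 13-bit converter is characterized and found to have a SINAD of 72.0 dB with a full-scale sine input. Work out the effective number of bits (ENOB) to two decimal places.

ENOB = (SINAD − 1.76) / 6.02 = (72.0 − 1.76)/6.02 = 11.668.

11.67 bits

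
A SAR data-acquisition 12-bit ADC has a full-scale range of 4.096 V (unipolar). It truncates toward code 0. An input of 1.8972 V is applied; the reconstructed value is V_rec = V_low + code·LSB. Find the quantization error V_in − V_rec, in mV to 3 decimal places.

0.200 mV

One LSB is 4.096 V / 4096 = 1.000 mV.
Scaled input = 1897.2000 LSBs, so code = 1897.
Reconstructed: 1.897 V.
V_in − V_rec = 0.0002 V = 0.200 mV.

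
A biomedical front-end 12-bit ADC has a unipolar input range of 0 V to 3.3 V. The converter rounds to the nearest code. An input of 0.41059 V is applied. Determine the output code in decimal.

Full-scale span = 3.3 V; LSB = 3.3/2^12 = 0.806 mV.
Input sits at 509.629 steps above V_low.
So the output code is 510.

code 510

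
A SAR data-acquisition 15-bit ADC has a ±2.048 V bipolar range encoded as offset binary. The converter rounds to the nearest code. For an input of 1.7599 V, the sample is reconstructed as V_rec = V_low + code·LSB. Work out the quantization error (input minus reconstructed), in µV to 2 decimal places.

25.00 µV

LSB = 4.096/2^15 = 125.00 µV.
(1.7599 − (−2.048))/0.000125 = 30463.2000; round gives code 30463.
V_rec = (−2.048) + 30463·0.000125 = 1.759875 V.
V_in − V_rec = 2.5e-05 V = 25.00 µV.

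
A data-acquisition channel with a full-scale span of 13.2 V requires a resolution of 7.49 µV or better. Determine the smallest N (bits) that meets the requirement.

21 bits

Number of steps required ≥ 13.2 V / 7.49 µV = 1762349.80.
Need 2^N ≥ 1762349.80; 2^20 = 1048576, 2^21 = 2097152.
Minimum N = 21.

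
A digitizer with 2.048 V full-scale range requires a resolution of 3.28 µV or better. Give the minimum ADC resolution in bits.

20 bits

Number of steps required ≥ 2.048 V / 3.28 µV = 624390.24.
Need 2^N ≥ 624390.24; 2^19 = 524288, 2^20 = 1048576.
Minimum N = 20.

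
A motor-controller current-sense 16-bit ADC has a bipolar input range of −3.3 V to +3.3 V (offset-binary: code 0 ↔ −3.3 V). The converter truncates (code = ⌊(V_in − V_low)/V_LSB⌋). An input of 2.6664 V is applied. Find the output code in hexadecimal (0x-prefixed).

code 0xE76C (decimal 59244)

LSB = 6.6 V / 65536 = 100.71 µV.
Input sits at 59244.544 steps above V_low.
So the output code is 59244.
In hexadecimal (0x-prefixed): 0xE76C.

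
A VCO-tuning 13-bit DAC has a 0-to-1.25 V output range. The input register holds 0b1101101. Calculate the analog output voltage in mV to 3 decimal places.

LSB = 1.25 V / 2^13 = 152.59 µV.
Code 0b1101101 = 109 decimal.
V_out = 0 + 109 × 0.000152588 V = 0.0166321 V.
= 16.632 mV.

16.632 mV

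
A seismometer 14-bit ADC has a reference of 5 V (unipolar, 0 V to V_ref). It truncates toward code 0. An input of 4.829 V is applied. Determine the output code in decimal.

code 15823

LSB = 5 V / 16384 = 305.18 µV.
(4.829 − 0) / 0.000305176 = 15823.667 LSBs.
⌊·⌋(15823.667) = 15823.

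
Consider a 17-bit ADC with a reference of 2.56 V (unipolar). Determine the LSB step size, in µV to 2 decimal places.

19.53 µV

Full-scale span = 2.56 V.
LSB = 2.56 / 2^17 = 2.56 / 131072 = 1.95313e-05 V = 19.53 µV.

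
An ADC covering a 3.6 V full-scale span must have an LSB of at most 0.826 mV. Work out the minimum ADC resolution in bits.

Number of steps required ≥ 3.6 V / 0.826 mV = 4358.35.
Need 2^N ≥ 4358.35; 2^12 = 4096, 2^13 = 8192.
Minimum N = 13.

13 bits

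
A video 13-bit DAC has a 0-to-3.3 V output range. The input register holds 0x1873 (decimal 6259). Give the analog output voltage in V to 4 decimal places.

2.5213 V

LSB = 3.3 V / 2^13 = 402.83 µV.
Code 0x1873 = 6259 decimal.
V_out = 0 + 6259 × 0.000402832 V = 2.52133 V.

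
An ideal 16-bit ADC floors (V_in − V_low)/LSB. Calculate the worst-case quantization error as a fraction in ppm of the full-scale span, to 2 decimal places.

Truncating → worst-case error = 1 LSB = V_FS/2^16, so 1e+06/65536 = 15.2588 ppm of full scale.

15.26 ppm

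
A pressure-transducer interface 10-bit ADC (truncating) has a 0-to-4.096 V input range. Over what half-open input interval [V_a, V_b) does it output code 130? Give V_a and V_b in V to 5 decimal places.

LSB = 4.096/2^10 = 4.000 mV.
V_a = V_low + 130·LSB = 0.52 V; V_b = V_low + 131·LSB = 0.524 V.

[0.52000 V, 0.52400 V)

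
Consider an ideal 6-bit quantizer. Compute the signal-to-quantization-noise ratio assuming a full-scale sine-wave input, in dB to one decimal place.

37.9 dB

SNR ≈ 6.02·N + 1.76 dB = 6.02·6 + 1.76 = 37.88 dB.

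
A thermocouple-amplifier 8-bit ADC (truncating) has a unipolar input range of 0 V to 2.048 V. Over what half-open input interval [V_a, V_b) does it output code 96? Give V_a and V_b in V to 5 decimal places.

LSB = 2.048/2^8 = 8.000 mV.
V_a = V_low + 96·LSB = 0.768 V; V_b = V_low + 97·LSB = 0.776 V.

[0.76800 V, 0.77600 V)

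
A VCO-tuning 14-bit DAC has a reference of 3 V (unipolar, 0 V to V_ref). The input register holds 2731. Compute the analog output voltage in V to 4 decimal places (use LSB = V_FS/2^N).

0.5001 V

LSB = 3 V / 2^14 = 183.11 µV.
V_out = 0 + 2731 × 0.000183105 V = 0.500061 V.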